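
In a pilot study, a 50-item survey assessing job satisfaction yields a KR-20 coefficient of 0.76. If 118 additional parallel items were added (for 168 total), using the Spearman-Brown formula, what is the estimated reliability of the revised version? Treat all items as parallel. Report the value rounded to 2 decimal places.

0.91

Length ratio n = 168/50 = 3.36
By Spearman-Brown, r_new = n r / (1 + (n − 1) r).
r_new = (3.36 × 0.76) / (1 + (3.36 − 1) × 0.76)
     = 2.5536 / 2.7936 = 0.9141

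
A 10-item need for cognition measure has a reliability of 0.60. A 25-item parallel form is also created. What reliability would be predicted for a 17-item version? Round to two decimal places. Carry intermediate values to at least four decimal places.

0.72

The 25-item form is not needed; work directly from the 10-item form with n = 17/10 = 1.7000.
r_{17} = n·r / (1 + (n − 1)·r) = 1.0200 / 1.4200 ≈ 0.7183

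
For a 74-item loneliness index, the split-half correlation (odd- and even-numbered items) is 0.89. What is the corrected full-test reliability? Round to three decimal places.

0.942

The full test is twice the length of either half (n = 2).
r_full = 2(0.89) / (1 + 0.89)
r_full = 1.7800 / 1.8900 ≈ 0.9418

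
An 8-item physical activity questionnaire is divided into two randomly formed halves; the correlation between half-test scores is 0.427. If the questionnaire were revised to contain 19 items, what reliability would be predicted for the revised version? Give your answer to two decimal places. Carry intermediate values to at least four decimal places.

Full-test reliability from the split-half r: r_full = 2(0.427)/(1 + 0.427) = 0.5985
Then adjust to 19 items: n = 19/8 = 2.3750
r_new = n·r_full / (1 + (n − 1)·r_full) = 1.4214 / 1.8229 ≈ 0.7797

0.78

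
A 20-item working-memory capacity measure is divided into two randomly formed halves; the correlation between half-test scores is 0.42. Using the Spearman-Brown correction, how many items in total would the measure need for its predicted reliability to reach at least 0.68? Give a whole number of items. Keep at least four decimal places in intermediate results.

30

Corrected full-test reliability: r_full = 2 × 0.42 / (1 + 0.42) ≈ 0.5915
Solve Spearman-Brown for n: n = 0.68(1 − 0.5915) / [0.5915(1 − 0.68)] = 1.4676
Items = 1.4676 × 20 ≈ 29.35 → 30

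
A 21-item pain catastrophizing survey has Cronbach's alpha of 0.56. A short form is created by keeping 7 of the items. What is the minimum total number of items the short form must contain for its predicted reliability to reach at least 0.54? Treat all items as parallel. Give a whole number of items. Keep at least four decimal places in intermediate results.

20

First, r for the 7-item form: n = 7/21 = 0.3333, so r_7 = 0.3333·0.56/(1 + (0.3333 − 1)·0.56) = 0.2979
Then solve for n' with r_old = 0.2979, r_target = 0.54: n' = 0.54(1 − 0.2979)/[0.2979(1 − 0.54)] = 2.7667
Total items = 2.7667 × 7 = 19.37, rounded up to 20.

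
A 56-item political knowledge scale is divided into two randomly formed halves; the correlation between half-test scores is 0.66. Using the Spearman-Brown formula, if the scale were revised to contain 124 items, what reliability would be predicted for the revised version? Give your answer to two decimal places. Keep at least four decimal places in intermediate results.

First correct the split-half correlation to full-test reliability: r_full = 2 × 0.66 / (1 + 0.66) ≈ 0.7952
Then adjust to 124 items: n = 124/56 = 2.2143
r_new = n·r_full / (1 + (n − 1)·r_full) = 1.7608 / 1.9656 ≈ 0.8958

0.90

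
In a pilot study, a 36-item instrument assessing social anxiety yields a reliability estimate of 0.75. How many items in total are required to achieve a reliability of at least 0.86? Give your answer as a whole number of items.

n = 0.86(1 − 0.75) / [0.75(1 − 0.86)]
n = 0.2150 / 0.1050 ≈ 2.0476
2.0476 × 36 = 73.71 → 74 items

74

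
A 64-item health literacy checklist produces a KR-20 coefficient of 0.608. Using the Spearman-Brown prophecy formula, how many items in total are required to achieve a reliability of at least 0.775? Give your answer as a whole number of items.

n = 0.775 × (1 − 0.608) / [ 0.608 × (1 − 0.775) ]
  = 0.303800 / 0.136800 = 2.2208
2.2208 × 64 = 142.13 → 143 items

143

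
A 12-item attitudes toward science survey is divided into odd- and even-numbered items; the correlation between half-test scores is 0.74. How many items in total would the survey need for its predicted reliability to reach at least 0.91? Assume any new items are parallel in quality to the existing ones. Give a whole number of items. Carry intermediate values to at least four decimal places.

Corrected full-test reliability: r_full = 2 × 0.74 / (1 + 0.74) ≈ 0.8506
n = r_tgt(1 − r_full) / [r_full(1 − r_tgt)] = 0.91 × 0.1494 / (0.8506 × 0.09) ≈ 1.7759
Items = 1.7759 × 12 ≈ 21.31 → 22

22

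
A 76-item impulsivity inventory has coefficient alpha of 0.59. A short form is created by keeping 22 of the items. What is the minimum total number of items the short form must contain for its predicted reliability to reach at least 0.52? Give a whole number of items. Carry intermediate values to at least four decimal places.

First, r for the 22-item form: n = 22/76 = 0.2895, so r_22 = 0.2895·0.59/(1 + (0.2895 − 1)·0.59) = 0.2941
Then solve for n' with r_old = 0.2941, r_target = 0.52: n' = 0.52(1 − 0.2941)/[0.2941(1 − 0.52)] = 2.6002
Items = 2.6002 × 22 ≈ 57.20 → 58

58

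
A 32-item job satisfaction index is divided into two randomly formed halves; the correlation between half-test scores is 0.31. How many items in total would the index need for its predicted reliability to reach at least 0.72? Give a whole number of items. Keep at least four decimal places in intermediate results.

92

r_full = 2(0.31)/(1 + 0.31) = 0.4733
Solve Spearman-Brown for n: n = 0.72(1 − 0.4733) / [0.4733(1 − 0.72)] = 2.8615
Items = 2.8615 × 32 ≈ 91.57 → 92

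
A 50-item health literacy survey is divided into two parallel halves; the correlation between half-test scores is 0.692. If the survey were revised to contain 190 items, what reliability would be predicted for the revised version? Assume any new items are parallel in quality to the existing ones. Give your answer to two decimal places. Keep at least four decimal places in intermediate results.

Spearman-Brown correction (n = 2): r_full = 2·0.692/(1 + 0.692) = 0.8180
Then adjust to 190 items: n = 190/50 = 3.8000
r_new = n·r_full / (1 + (n − 1)·r_full) = 3.1084 / 3.2904 ≈ 0.9447

0.94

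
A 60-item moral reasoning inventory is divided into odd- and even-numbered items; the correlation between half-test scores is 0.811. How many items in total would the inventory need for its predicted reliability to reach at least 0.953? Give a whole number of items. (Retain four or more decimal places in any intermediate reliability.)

r_full = 2(0.811)/(1 + 0.811) = 0.8956
n = r_tgt(1 − r_full) / [r_full(1 − r_tgt)] = 0.953 × 0.1044 / (0.8956 × 0.047) ≈ 2.3636
Required items = 2.3636 × 60 = 141.82, so 142 items.

142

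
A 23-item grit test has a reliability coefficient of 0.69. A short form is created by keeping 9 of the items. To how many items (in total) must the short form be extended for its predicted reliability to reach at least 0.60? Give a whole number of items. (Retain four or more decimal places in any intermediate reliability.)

16

First, r for the 9-item form: n = 9/23 = 0.3913, so r_9 = 0.3913·0.69/(1 + (0.3913 − 1)·0.69) = 0.4655
Then solve for n' with r_old = 0.4655, r_target = 0.60: n' = 0.60(1 − 0.4655)/[0.4655(1 − 0.60)] = 1.7223
Total items = 1.7223 × 9 = 15.50, rounded up to 16.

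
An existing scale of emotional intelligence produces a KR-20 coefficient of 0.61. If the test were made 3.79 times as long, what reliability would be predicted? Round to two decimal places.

0.86

r_new = (3.79 × 0.61) / (1 + (3.79 − 1) × 0.61)
     = 2.3119 / 2.7019 = 0.8557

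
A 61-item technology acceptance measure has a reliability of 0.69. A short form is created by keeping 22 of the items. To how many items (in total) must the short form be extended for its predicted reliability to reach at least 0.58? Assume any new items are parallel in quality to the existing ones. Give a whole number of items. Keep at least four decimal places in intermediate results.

Short-form reliability: n = 22/61 = 0.3607; r_22 = n·r/(1+(n−1)r) ≈ 0.4453
Then solve for n' with r_old = 0.4453, r_target = 0.58: n' = 0.58(1 − 0.4453)/[0.4453(1 − 0.58)] = 1.7202
Items = 1.7202 × 22 ≈ 37.84 → 38

38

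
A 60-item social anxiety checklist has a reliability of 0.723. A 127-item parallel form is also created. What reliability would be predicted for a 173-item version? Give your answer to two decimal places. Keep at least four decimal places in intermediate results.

0.88

The 127-item form is not needed; work directly from the 60-item form with n = 173/60 = 2.8833.
r_{173} = n·r / (1 + (n − 1)·r) = 2.0846 / 2.3616 ≈ 0.8827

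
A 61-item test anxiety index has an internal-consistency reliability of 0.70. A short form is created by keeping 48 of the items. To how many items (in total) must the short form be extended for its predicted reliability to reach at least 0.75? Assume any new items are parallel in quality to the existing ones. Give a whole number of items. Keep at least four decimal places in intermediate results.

Short-form reliability: n = 48/61 = 0.7869; r_48 = n·r/(1+(n−1)r) ≈ 0.6474
Then solve for n' with r_old = 0.6474, r_target = 0.75: n' = 0.75(1 − 0.6474)/[0.6474(1 − 0.75)] = 1.6339
Items = 1.6339 × 48 ≈ 78.43 → 79

79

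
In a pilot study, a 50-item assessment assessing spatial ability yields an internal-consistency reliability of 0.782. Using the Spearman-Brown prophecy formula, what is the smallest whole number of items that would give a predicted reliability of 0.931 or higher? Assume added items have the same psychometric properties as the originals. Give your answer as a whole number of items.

Rearranging the Spearman-Brown formula for n,
n = r*(1 − r) / [ r (1 − r*) ]
n = [0.931 × 0.218] / [0.782 × 0.069]
  = 0.202958 / 0.053958 = 3.7614
Items needed = n × 50 = 3.7614 × 50 ≈ 188.07 → round up to 189

189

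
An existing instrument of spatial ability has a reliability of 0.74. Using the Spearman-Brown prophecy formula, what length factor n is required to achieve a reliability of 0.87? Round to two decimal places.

2.35

n = 0.87(1 − 0.74) / [0.74(1 − 0.87)]
  = 0.2262 / 0.0962 = 2.3514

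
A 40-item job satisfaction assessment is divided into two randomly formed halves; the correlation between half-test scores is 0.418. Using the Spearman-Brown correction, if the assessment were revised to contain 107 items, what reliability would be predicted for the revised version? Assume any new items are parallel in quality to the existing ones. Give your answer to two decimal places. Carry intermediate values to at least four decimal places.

0.79

First correct the split-half correlation to full-test reliability: r_full = 2 × 0.418 / (1 + 0.418) ≈ 0.5896
Then adjust to 107 items: n = 107/40 = 2.6750
r_new = n·r_full / (1 + (n − 1)·r_full) = 1.5772 / 1.9876 ≈ 0.7935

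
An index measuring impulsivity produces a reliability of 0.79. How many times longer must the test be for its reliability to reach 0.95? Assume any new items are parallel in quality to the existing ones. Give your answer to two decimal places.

n = [0.95 × 0.21] / [0.79 × 0.05]
n = 0.1995 / 0.0395 ≈ 5.0506

5.05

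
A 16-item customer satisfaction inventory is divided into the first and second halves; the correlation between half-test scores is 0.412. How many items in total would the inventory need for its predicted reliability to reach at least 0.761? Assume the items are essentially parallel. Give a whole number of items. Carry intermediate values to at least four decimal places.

Corrected full-test reliability: r_full = 2 × 0.412 / (1 + 0.412) ≈ 0.5836
Solve Spearman-Brown for n: n = 0.761(1 − 0.5836) / [0.5836(1 − 0.761)] = 2.2719
Required items = 2.2719 × 16 = 36.35, so 37 items.

37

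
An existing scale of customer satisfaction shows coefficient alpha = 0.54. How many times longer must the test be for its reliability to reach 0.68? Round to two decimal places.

1.81

n = 0.68 × (1 − 0.54) / [ 0.54 × (1 − 0.68) ]
n = 0.3128 / 0.1728 ≈ 1.8102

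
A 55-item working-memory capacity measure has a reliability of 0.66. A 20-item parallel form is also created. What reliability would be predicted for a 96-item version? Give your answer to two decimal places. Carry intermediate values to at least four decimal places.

0.77

Only the ratio of lengths matters: n = 96/55 = 1.7455
r_{96} = n·r / (1 + (n − 1)·r) = 1.1520 / 1.4920 ≈ 0.7721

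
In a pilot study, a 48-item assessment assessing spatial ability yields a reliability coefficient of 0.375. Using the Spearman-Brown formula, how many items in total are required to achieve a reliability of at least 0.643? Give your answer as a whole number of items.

Spearman-Brown solved for the length factor n:
n = r_target (1 − r_old) / [ r_old (1 − r_target) ]
n = 0.643 × (1 − 0.375) / [ 0.375 × (1 − 0.643) ]
  = 0.401875 / 0.133875 = 3.0019
Items needed = n × 48 = 3.0019 × 48 ≈ 144.09 → round up to 145

145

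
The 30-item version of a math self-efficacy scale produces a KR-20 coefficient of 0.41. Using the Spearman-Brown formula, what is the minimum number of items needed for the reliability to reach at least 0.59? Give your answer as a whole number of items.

n = 0.59(1 − 0.41) / [0.41(1 − 0.59)]
  = 0.3481 / 0.1681 = 2.0708
So the test needs 2.0708 × 30 ≈ 62.12 items; rounding up, 63.

63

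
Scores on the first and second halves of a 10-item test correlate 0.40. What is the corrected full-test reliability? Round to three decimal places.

0.571

Each half is half the length of the full test, so the full test is n = 2 times a half.
r_full = 2(0.40) / (1 + 0.40)
r_full = 0.8000 / 1.4000 ≈ 0.5714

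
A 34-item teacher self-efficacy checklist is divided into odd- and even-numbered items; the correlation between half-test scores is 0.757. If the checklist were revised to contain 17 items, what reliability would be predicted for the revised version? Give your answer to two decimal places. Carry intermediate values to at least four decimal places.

Full-test reliability from the split-half r: r_full = 2(0.757)/(1 + 0.757) = 0.8617
Then adjust to 17 items: n = 17/34 = 0.5000
r_new = n·r_full / (1 + (n − 1)·r_full) = 0.4309 / 0.5692 ≈ 0.7570

0.76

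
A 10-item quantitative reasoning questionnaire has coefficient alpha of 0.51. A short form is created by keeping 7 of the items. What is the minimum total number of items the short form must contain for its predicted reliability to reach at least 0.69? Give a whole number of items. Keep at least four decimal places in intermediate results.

First, r for the 7-item form: n = 7/10 = 0.7000, so r_7 = 0.7000·0.51/(1 + (0.7000 − 1)·0.51) = 0.4215
Then solve for n' with r_old = 0.4215, r_target = 0.69: n' = 0.69(1 − 0.4215)/[0.4215(1 − 0.69)] = 3.0549
Items = 3.0549 × 7 ≈ 21.38 → 22

22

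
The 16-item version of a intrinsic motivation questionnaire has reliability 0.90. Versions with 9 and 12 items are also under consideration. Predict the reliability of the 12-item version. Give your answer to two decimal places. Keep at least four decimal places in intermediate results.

0.87

The 9-item form is not needed; work directly from the 16-item form with n = 12/16 = 0.7500.
r_{12} = n·r / (1 + (n − 1)·r) = 0.6750 / 0.7750 ≈ 0.8710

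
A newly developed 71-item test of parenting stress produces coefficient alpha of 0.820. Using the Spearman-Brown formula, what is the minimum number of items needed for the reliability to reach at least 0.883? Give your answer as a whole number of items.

Invert Spearman-Brown to solve for n:
n = r*(1 − r) / [ r (1 − r*) ]
n = 0.883 × (1 − 0.820) / [ 0.820 × (1 − 0.883) ]
n = 0.158940 / 0.095940 ≈ 1.6567
Items needed = n × 71 = 1.6567 × 71 ≈ 117.63 → round up to 118

118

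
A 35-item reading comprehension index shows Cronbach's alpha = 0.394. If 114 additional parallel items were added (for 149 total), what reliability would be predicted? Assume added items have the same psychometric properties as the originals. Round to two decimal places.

0.73

Length ratio n = 149/35 = 4.2571
Spearman-Brown: r_new = n·r / (1 + (n − 1)·r)
r_new = 4.2571·0.394 / [1 + (4.2571 − 1)·0.394]
r_new = 1.6773 / 2.2833 ≈ 0.7346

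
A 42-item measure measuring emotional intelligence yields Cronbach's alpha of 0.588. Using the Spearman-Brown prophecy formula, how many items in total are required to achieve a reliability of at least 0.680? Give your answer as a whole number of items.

Rearranging the Spearman-Brown formula for n,
n = r_target (1 − r_old) / [ r_old (1 − r_target) ]
n = 0.680 × (1 − 0.588) / [ 0.588 × (1 − 0.680) ]
  = 0.280160 / 0.188160 = 1.4889
1.4889 × 42 = 62.53 → 63 items

63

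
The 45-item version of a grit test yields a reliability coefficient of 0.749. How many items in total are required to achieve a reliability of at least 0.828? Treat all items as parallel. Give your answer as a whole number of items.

Spearman-Brown solved for the length factor n:
n = r*(1 − r) / [ r (1 − r*) ]
n = [0.828 × 0.251] / [0.749 × 0.172]
  = 0.207828 / 0.128828 = 1.6132
So the test needs 1.6132 × 45 ≈ 72.59 items; rounding up, 73.

73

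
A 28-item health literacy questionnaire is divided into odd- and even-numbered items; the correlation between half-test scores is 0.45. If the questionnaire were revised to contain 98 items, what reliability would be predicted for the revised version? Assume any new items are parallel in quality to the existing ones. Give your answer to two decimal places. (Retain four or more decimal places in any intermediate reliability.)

Full-test reliability from the split-half r: r_full = 2(0.45)/(1 + 0.45) = 0.6207
Length factor from 28 to 98 items: n = 98/28 = 3.5000
r_new = n·r_full / (1 + (n − 1)·r_full) = 2.1724 / 2.5518 ≈ 0.8513

0.85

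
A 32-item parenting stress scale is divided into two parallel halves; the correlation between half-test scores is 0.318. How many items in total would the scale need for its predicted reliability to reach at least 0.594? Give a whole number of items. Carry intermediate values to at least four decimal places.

51

Corrected full-test reliability: r_full = 2 × 0.318 / (1 + 0.318) ≈ 0.4825
Solve Spearman-Brown for n: n = 0.594(1 − 0.4825) / [0.4825(1 − 0.594)] = 1.5692
Items = 1.5692 × 32 ≈ 50.21 → 51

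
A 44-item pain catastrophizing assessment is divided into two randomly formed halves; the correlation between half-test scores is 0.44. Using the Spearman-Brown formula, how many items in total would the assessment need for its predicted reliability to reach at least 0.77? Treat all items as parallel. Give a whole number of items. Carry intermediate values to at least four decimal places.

94

Corrected full-test reliability: r_full = 2 × 0.44 / (1 + 0.44) ≈ 0.6111
Solve Spearman-Brown for n: n = 0.77(1 − 0.6111) / [0.6111(1 − 0.77)] = 2.1305
Required items = 2.1305 × 44 = 93.74, so 94 items.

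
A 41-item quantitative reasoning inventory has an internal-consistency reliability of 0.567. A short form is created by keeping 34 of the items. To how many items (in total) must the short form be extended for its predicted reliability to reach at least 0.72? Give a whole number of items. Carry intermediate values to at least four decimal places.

81

First, r for the 34-item form: n = 34/41 = 0.8293, so r_34 = 0.8293·0.567/(1 + (0.8293 − 1)·0.567) = 0.5206
Length factor from the short form to reach 0.72: n' = 0.72(1 − 0.5206) / [0.5206(1 − 0.72)] ≈ 2.3679
Total items = 2.3679 × 34 = 80.51, rounded up to 81.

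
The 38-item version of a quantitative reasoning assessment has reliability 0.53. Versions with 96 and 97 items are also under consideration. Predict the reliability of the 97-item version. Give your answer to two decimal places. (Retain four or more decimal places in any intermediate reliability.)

Only the ratio of lengths matters: n = 97/38 = 2.5526
r_{97} = n·r / (1 + (n − 1)·r) = 1.3529 / 1.8229 ≈ 0.7422

0.74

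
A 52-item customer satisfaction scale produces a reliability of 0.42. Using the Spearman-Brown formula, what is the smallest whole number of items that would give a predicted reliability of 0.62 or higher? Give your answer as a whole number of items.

118

Spearman-Brown solved for the length factor n:
n = r*(1 − r) / [ r (1 − r*) ]
n = 0.62 × (1 − 0.42) / [ 0.42 × (1 − 0.62) ]
n = 0.3596 / 0.1596 ≈ 2.2531
Items needed = n × 52 = 2.2531 × 52 ≈ 117.16 → round up to 118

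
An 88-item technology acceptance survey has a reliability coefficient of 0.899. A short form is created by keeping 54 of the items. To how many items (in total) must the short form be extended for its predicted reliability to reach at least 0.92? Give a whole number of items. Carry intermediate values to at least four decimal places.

114

First, r for the 54-item form: n = 54/88 = 0.6136, so r_54 = 0.6136·0.899/(1 + (0.6136 − 1)·0.899) = 0.8452
Length factor from the short form to reach 0.92: n' = 0.92(1 − 0.8452) / [0.8452(1 − 0.92)] ≈ 2.1062
Items = 2.1062 × 54 ≈ 113.73 → 114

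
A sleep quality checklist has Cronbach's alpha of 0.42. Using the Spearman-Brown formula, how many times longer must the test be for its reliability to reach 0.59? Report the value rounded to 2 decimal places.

Invert Spearman-Brown to solve for n:
n = r_target (1 − r_old) / [ r_old (1 − r_target) ]
n = [0.59 × 0.58] / [0.42 × 0.41]
n = 0.3422 / 0.1722 ≈ 1.9872

1.99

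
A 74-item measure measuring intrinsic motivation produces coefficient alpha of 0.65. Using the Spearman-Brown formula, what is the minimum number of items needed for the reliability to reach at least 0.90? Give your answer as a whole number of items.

n = 0.90 × (1 − 0.65) / [ 0.65 × (1 − 0.90) ]
  = 0.3150 / 0.0650 = 4.8462
Items needed = n × 74 = 4.8462 × 74 ≈ 358.62 → round up to 359

359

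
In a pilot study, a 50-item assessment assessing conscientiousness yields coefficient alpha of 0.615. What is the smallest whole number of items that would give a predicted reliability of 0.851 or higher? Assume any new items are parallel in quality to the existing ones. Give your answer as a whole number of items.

179

Rearranging the Spearman-Brown formula for n,
n = r*(1 − r) / [ r (1 − r*) ]
n = 0.851(1 − 0.615) / [0.615(1 − 0.851)]
n = 0.327635 / 0.091635 ≈ 3.5754
So the test needs 3.5754 × 50 ≈ 178.77 items; rounding up, 179.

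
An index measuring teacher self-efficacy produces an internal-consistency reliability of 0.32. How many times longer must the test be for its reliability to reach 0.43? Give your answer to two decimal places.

1.60

Invert Spearman-Brown to solve for n:
n = r*(1 − r) / [ r (1 − r*) ]
n = 0.43 × (1 − 0.32) / [ 0.32 × (1 − 0.43) ]
  = 0.2924 / 0.1824 = 1.6031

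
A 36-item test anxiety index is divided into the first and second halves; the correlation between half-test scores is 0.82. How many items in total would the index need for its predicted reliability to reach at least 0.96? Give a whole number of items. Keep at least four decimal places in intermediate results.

Corrected full-test reliability: r_full = 2 × 0.82 / (1 + 0.82) ≈ 0.9011
Solve Spearman-Brown for n: n = 0.96(1 − 0.9011) / [0.9011(1 − 0.96)] = 2.6341
Items = 2.6341 × 36 ≈ 94.83 → 95

95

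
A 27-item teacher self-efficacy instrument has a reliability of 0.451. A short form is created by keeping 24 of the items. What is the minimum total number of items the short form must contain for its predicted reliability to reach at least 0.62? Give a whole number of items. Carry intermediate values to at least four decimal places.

Short-form reliability: n = 24/27 = 0.8889; r_24 = n·r/(1+(n−1)r) ≈ 0.4220
Then solve for n' with r_old = 0.4220, r_target = 0.62: n' = 0.62(1 − 0.4220)/[0.4220(1 − 0.62)] = 2.2347
Total items = 2.2347 × 24 = 53.63, rounded up to 54.

54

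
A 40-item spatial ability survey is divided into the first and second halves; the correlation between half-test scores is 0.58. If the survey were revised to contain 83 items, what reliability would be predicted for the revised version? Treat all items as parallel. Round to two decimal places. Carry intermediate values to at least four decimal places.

0.85

Spearman-Brown correction (n = 2): r_full = 2·0.58/(1 + 0.58) = 0.7342
Then adjust to 83 items: n = 83/40 = 2.0750
r_new = n·r_full / (1 + (n − 1)·r_full) = 1.5235 / 1.7893 ≈ 0.8515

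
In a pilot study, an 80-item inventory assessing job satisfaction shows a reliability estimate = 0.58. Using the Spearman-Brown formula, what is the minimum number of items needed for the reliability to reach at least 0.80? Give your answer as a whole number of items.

Invert Spearman-Brown to solve for n:
n = r*(1 − r) / [ r (1 − r*) ]
n = 0.80 × (1 − 0.58) / [ 0.58 × (1 − 0.80) ]
  = 0.3360 / 0.1160 = 2.8966
Items needed = n × 80 = 2.8966 × 80 ≈ 231.73 → round up to 232

232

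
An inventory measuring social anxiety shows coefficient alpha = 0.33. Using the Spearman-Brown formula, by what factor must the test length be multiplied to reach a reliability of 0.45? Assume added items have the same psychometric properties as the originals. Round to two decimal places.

Spearman-Brown solved for the length factor n:
n = r*(1 − r) / [ r (1 − r*) ]
n = [0.45 × 0.67] / [0.33 × 0.55]
n = 0.3015 / 0.1815 ≈ 1.6612

1.66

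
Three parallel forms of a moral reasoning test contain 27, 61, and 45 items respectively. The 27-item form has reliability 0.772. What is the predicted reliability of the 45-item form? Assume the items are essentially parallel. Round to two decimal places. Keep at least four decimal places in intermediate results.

0.85

Only the ratio of lengths matters: n = 45/27 = 1.6667
r_{45} = n·r / (1 + (n − 1)·r) = 1.2867 / 1.5147 ≈ 0.8495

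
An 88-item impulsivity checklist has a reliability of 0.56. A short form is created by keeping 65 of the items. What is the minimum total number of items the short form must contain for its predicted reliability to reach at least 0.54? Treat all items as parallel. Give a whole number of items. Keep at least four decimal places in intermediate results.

First, r for the 65-item form: n = 65/88 = 0.7386, so r_65 = 0.7386·0.56/(1 + (0.7386 − 1)·0.56) = 0.4845
Then solve for n' with r_old = 0.4845, r_target = 0.54: n' = 0.54(1 − 0.4845)/[0.4845(1 − 0.54)] = 1.2490
Total items = 1.2490 × 65 = 81.19, rounded up to 82.

82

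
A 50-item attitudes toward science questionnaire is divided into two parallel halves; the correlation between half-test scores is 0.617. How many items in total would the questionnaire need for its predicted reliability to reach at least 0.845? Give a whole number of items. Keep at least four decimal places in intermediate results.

Corrected full-test reliability: r_full = 2 × 0.617 / (1 + 0.617) ≈ 0.7631
n = r_tgt(1 − r_full) / [r_full(1 − r_tgt)] = 0.845 × 0.2369 / (0.7631 × 0.155) ≈ 1.6924
Required items = 1.6924 × 50 = 84.62, so 85 items.

85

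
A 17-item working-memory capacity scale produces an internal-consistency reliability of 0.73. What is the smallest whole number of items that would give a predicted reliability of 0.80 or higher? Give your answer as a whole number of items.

26

Invert Spearman-Brown to solve for n:
n = r*(1 − r) / [ r (1 − r*) ]
n = [0.80 × 0.27] / [0.73 × 0.20]
  = 0.2160 / 0.1460 = 1.4795
Items needed = n × 17 = 1.4795 × 17 ≈ 25.15 → round up to 26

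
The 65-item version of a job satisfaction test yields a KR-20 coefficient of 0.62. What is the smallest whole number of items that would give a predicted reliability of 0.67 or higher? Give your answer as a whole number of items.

81

n = 0.67 × (1 − 0.62) / [ 0.62 × (1 − 0.67) ]
  = 0.2546 / 0.2046 = 1.2444
So the test needs 1.2444 × 65 ≈ 80.89 items; rounding up, 81.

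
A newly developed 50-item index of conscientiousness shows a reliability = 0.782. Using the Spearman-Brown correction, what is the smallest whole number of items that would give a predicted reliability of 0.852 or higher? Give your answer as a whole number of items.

Spearman-Brown solved for the length factor n:
n = r_target (1 − r_old) / [ r_old (1 − r_target) ]
n = 0.852 × (1 − 0.782) / [ 0.782 × (1 − 0.852) ]
n = 0.185736 / 0.115736 ≈ 1.6048
So the test needs 1.6048 × 50 ≈ 80.24 items; rounding up, 81.

81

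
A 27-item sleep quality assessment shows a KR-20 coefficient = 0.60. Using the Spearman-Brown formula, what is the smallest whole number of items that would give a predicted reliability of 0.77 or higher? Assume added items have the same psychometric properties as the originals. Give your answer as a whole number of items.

Spearman-Brown solved for the length factor n:
n = r*(1 − r) / [ r (1 − r*) ]
n = [0.77 × 0.40] / [0.60 × 0.23]
n = 0.3080 / 0.1380 ≈ 2.2319
So the test needs 2.2319 × 27 ≈ 60.26 items; rounding up, 61.

61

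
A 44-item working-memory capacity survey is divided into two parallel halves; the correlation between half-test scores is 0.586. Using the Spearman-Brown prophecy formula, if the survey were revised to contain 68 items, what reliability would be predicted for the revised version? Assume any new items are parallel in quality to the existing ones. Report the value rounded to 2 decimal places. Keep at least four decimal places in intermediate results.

First correct the split-half correlation to full-test reliability: r_full = 2 × 0.586 / (1 + 0.586) ≈ 0.7390
Length factor from 44 to 68 items: n = 68/44 = 1.5455
r_new = n·r_full / (1 + (n − 1)·r_full) = 1.1421 / 1.4031 ≈ 0.8140

0.81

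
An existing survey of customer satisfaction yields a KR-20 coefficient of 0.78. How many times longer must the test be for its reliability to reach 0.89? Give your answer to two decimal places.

2.28

Spearman-Brown solved for the length factor n:
n = r_target (1 − r_old) / [ r_old (1 − r_target) ]
n = 0.89(1 − 0.78) / [0.78(1 − 0.89)]
  = 0.1958 / 0.0858 = 2.2821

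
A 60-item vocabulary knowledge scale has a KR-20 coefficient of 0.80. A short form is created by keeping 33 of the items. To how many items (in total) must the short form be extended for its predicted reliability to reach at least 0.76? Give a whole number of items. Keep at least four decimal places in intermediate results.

48

Short-form reliability: n = 33/60 = 0.5500; r_33 = n·r/(1+(n−1)r) ≈ 0.6875
Length factor from the short form to reach 0.76: n' = 0.76(1 − 0.6875) / [0.6875(1 − 0.76)] ≈ 1.4394
Total items = 1.4394 × 33 = 47.50, rounded up to 48.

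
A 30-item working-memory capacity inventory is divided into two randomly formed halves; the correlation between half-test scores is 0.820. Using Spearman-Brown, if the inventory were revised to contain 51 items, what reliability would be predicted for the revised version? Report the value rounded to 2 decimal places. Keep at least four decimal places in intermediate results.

0.94

Spearman-Brown correction (n = 2): r_full = 2·0.820/(1 + 0.820) = 0.9011
Length factor from 30 to 51 items: n = 51/30 = 1.7000
r_new = n·r_full / (1 + (n − 1)·r_full) = 1.5319 / 1.6308 ≈ 0.9394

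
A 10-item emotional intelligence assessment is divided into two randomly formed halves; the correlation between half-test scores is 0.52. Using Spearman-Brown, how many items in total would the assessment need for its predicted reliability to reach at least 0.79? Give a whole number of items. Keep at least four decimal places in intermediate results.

18

Corrected full-test reliability: r_full = 2 × 0.52 / (1 + 0.52) ≈ 0.6842
n = r_tgt(1 − r_full) / [r_full(1 − r_tgt)] = 0.79 × 0.3158 / (0.6842 × 0.21) ≈ 1.7363
Items = 1.7363 × 10 ≈ 17.36 → 18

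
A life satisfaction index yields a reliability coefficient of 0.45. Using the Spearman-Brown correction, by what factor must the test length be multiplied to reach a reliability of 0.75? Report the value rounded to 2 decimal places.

3.67

Invert Spearman-Brown to solve for n:
n = r*(1 − r) / [ r (1 − r*) ]
n = 0.75 × (1 − 0.45) / [ 0.45 × (1 − 0.75) ]
n = 0.4125 / 0.1125 ≈ 3.6667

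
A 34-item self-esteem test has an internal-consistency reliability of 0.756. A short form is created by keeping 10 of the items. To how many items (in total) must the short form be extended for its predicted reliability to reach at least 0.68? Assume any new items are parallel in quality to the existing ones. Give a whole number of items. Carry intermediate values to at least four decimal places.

24

Short-form reliability: n = 10/34 = 0.2941; r_10 = n·r/(1+(n−1)r) ≈ 0.4768
Then solve for n' with r_old = 0.4768, r_target = 0.68: n' = 0.68(1 − 0.4768)/[0.4768(1 − 0.68)] = 2.3318
Items = 2.3318 × 10 ≈ 23.32 → 24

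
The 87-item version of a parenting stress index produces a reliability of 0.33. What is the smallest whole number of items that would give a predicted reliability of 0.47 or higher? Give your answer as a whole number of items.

n = 0.47(1 − 0.33) / [0.33(1 − 0.47)]
  = 0.3149 / 0.1749 = 1.8005
So the test needs 1.8005 × 87 ≈ 156.64 items; rounding up, 157.

157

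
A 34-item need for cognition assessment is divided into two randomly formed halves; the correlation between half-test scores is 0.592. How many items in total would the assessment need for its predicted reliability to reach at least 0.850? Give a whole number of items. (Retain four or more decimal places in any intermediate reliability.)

r_full = 2(0.592)/(1 + 0.592) = 0.7437
Solve Spearman-Brown for n: n = 0.850(1 − 0.7437) / [0.7437(1 − 0.850)] = 1.9529
Required items = 1.9529 × 34 = 66.40, so 67 items.

67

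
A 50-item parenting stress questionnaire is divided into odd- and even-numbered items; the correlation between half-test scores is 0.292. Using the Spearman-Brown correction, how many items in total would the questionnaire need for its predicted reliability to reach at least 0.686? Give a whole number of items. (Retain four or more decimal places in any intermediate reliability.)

133

Corrected full-test reliability: r_full = 2 × 0.292 / (1 + 0.292) ≈ 0.4520
Solve Spearman-Brown for n: n = 0.686(1 − 0.4520) / [0.4520(1 − 0.686)] = 2.6487
Required items = 2.6487 × 50 = 132.44, so 133 items.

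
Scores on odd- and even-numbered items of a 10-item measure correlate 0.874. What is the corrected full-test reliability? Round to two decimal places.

0.93

The full test is twice the length of either half (n = 2).
r_full = 2r_hh / (1 + r_hh) = 2 × 0.874 / (1 + 0.874)
       = 1.7480 / 1.8740 = 0.9328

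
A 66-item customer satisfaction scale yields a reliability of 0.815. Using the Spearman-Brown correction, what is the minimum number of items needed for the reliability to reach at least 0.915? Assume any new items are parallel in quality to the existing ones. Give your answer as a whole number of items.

162

Rearranging the Spearman-Brown formula for n,
n = r_target (1 − r_old) / [ r_old (1 − r_target) ]
n = [0.915 × 0.185] / [0.815 × 0.085]
n = 0.169275 / 0.069275 ≈ 2.4435
2.4435 × 66 = 161.27 → 162 items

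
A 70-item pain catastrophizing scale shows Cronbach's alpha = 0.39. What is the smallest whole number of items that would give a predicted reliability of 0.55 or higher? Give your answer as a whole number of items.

Spearman-Brown solved for the length factor n:
n = r_target (1 − r_old) / [ r_old (1 − r_target) ]
n = 0.55 × (1 − 0.39) / [ 0.39 × (1 − 0.55) ]
n = 0.3355 / 0.1755 ≈ 1.9117
Items needed = n × 70 = 1.9117 × 70 ≈ 133.82 → round up to 134

134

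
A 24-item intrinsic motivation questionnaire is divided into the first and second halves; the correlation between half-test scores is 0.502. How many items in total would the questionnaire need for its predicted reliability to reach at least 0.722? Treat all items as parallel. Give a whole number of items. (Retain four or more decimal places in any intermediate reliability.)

31

r_full = 2(0.502)/(1 + 0.502) = 0.6684
n = r_tgt(1 − r_full) / [r_full(1 − r_tgt)] = 0.722 × 0.3316 / (0.6684 × 0.278) ≈ 1.2885
Items = 1.2885 × 24 ≈ 30.92 → 31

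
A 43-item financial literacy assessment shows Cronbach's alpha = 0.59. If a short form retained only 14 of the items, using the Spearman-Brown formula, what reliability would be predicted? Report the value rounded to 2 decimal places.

The new length is 14/43 = 0.3256 times the old.
By Spearman-Brown, r_new = n r / (1 + (n − 1) r).
r_new = 0.3256·0.59 / [1 + (0.3256 − 1)·0.59]
     = 0.1921 / 0.6021 = 0.3190

0.32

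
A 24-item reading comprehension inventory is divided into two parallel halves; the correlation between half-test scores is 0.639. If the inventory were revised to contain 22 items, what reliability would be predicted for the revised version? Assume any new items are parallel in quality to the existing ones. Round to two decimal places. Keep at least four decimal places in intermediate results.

First correct the split-half correlation to full-test reliability: r_full = 2 × 0.639 / (1 + 0.639) ≈ 0.7797
Length factor from 24 to 22 items: n = 22/24 = 0.9167
r_new = n·r_full / (1 + (n − 1)·r_full) = 0.7148 / 0.9351 ≈ 0.7644

0.76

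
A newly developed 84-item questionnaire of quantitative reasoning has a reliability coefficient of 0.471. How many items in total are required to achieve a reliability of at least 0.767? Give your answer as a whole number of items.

Invert Spearman-Brown to solve for n:
n = r_target (1 − r_old) / [ r_old (1 − r_target) ]
n = 0.767(1 − 0.471) / [0.471(1 − 0.767)]
n = 0.405743 / 0.109743 ≈ 3.6972
3.6972 × 84 = 310.56 → 311 items

311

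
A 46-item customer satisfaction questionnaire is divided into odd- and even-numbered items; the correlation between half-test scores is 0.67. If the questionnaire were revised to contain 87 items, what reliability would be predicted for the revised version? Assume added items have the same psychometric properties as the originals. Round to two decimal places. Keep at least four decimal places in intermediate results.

0.88

Spearman-Brown correction (n = 2): r_full = 2·0.67/(1 + 0.67) = 0.8024
Then adjust to 87 items: n = 87/46 = 1.8913
r_new = n·r_full / (1 + (n − 1)·r_full) = 1.5176 / 1.7152 ≈ 0.8848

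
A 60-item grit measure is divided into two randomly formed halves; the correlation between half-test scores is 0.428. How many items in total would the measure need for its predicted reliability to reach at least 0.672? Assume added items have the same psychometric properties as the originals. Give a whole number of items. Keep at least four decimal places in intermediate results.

r_full = 2(0.428)/(1 + 0.428) = 0.5994
Solve Spearman-Brown for n: n = 0.672(1 − 0.5994) / [0.5994(1 − 0.672)] = 1.3693
Required items = 1.3693 × 60 = 82.16, so 83 items.

83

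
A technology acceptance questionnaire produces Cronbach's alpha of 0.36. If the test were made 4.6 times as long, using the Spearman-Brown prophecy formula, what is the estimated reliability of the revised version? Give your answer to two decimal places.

By Spearman-Brown, r_new = n r / (1 + (n − 1) r).
r_new = 4.6·0.36 / [1 + (4.6 − 1)·0.36]
     = 1.6560 / 2.2960 = 0.7213

0.72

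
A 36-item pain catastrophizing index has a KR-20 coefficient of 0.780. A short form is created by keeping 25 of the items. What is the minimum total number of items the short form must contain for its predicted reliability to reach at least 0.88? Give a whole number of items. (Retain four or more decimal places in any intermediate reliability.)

First, r for the 25-item form: n = 25/36 = 0.6944, so r_25 = 0.6944·0.780/(1 + (0.6944 − 1)·0.780) = 0.7111
Length factor from the short form to reach 0.88: n' = 0.88(1 − 0.7111) / [0.7111(1 − 0.88)] ≈ 2.9793
Total items = 2.9793 × 25 = 74.48, rounded up to 75.

75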